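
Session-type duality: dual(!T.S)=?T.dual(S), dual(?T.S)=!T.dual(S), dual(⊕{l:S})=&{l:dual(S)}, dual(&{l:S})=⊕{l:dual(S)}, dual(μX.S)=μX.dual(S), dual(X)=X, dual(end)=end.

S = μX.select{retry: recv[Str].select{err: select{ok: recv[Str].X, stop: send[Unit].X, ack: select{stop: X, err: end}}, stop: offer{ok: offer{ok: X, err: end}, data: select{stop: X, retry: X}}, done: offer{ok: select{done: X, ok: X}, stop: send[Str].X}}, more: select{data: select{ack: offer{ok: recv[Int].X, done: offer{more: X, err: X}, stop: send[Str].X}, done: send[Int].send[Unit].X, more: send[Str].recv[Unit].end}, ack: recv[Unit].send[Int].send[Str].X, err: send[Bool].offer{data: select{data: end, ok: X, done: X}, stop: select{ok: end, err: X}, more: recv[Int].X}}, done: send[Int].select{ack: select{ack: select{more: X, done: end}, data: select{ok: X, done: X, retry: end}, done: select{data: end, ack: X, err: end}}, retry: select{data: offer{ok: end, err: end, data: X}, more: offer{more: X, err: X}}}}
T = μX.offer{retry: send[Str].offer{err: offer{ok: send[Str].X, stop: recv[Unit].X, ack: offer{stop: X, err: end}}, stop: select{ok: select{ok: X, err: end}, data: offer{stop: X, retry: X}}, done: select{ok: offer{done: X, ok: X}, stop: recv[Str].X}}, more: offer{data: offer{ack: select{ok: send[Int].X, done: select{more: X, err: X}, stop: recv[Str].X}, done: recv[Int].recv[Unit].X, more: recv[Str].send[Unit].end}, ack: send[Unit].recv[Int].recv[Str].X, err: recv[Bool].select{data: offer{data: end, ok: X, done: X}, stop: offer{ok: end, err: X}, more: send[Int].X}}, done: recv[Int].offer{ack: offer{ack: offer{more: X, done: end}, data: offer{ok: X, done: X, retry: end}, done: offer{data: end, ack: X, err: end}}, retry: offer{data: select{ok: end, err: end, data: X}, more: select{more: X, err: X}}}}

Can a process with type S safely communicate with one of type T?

YES

μX | μX  ✓ (μ self-dual)
  select{retry,more,done} | offer{retry,more,done}  ✓ label sets agree
    • retry:
      recv[Str] | send[Str]  ✓
        select{err,stop,done} | offer{err,stop,done}  ✓ label sets agree
          • err:
            select{ok,stop,ack} | offer{ok,stop,ack}  ✓ label sets agree
              • ok:
                recv[Str] | send[Str]  ✓
                  X | X  ✓
              • stop:
                send[Unit] | recv[Unit]  ✓
                  X | X  ✓
              • ack:
                select{stop,err} | offer{stop,err}  ✓ label sets agree
                  • stop:
                    X | X  ✓
                  • err:
                    end | end  ✓
          • stop:
            offer{ok,data} | select{ok,data}  ✓ label sets agree
              • ok:
                offer{ok,err} | select{ok,err}  ✓ label sets agree
                  • ok:
                    X | X  ✓
                  • err:
                    end | end  ✓
              • data:
                select{stop,retry} | offer{stop,retry}  ✓ label sets agree
                  • stop:
                    X | X  ✓
                  • retry:
                    X | X  ✓
          • done:
            offer{ok,stop} | select{ok,stop}  ✓ label sets agree
              • ok:
                select{done,ok} | offer{done,ok}  ✓ label sets agree
                  • done:
                    X | X  ✓
                  • ok:
                    X | X  ✓
              • stop:
                send[Str] | recv[Str]  ✓
                  X | X  ✓
    • more:
      select{data,ack,err} | offer{data,ack,err}  ✓ label sets agree
        • data:
          select{ack,done,more} | offer{ack,done,more}  ✓ label sets agree
            • ack:
              offer{ok,done,stop} | select{ok,done,stop}  ✓ label sets agree
                • ok:
                  recv[Int] | send[Int]  ✓
                    X | X  ✓
                • done:
                  offer{more,err} | select{more,err}  ✓ label sets agree
                    • more:
                      X | X  ✓
                    • err:
                      X | X  ✓
                • stop:
                  send[Str] | recv[Str]  ✓
                    X | X  ✓
            • done:
              send[Int] | recv[Int]  ✓
                send[Unit] | recv[Unit]  ✓
                  X | X  ✓
            • more:
              send[Str] | recv[Str]  ✓
                recv[Unit] | send[Unit]  ✓
                  end | end  ✓
        • ack:
          recv[Unit] | send[Unit]  ✓
            send[Int] | recv[Int]  ✓
              send[Str] | recv[Str]  ✓
                X | X  ✓
        • err:
          send[Bool] | recv[Bool]  ✓
            offer{data,stop,more} | select{data,stop,more}  ✓ label sets agree
              • data:
                select{data,ok,done} | offer{data,ok,done}  ✓ label sets agree
                  • data:
                    end | end  ✓
                  • ok:
                    X | X  ✓
                  • done:
                    X | X  ✓
              • stop:
                select{ok,err} | offer{ok,err}  ✓ label sets agree
                  • ok:
                    end | end  ✓
                  • err:
                    X | X  ✓
              • more:
                recv[Int] | send[Int]  ✓
                  X | X  ✓
    • done:
      send[Int] | recv[Int]  ✓
        select{ack,retry} | offer{ack,retry}  ✓ label sets agree
          • ack:
            select{ack,data,done} | offer{ack,data,done}  ✓ label sets agree
              • ack:
                select{more,done} | offer{more,done}  ✓ label sets agree
                  • more:
                    X | X  ✓
                  • done:
                    end | end  ✓
              • data:
                select{ok,done,retry} | offer{ok,done,retry}  ✓ label sets agree
                  • ok:
                    X | X  ✓
                  • done:
                    X | X  ✓
                  • retry:
                    end | end  ✓
              • done:
                select{data,ack,err} | offer{data,ack,err}  ✓ label sets agree
                  • data:
                    end | end  ✓
                  • ack:
                    X | X  ✓
                  • err:
                    end | end  ✓
          • retry:
            select{data,more} | offer{data,more}  ✓ label sets agree
              • data:
                offer{ok,err,data} | select{ok,err,data}  ✓ label sets agree
                  • ok:
                    end | end  ✓
                  • err:
                    end | end  ✓
                  • data:
                    X | X  ✓
              • more:
                offer{more,err} | select{more,err}  ✓ label sets agree
                  • more:
                    X | X  ✓
                  • err:
                    X | X  ✓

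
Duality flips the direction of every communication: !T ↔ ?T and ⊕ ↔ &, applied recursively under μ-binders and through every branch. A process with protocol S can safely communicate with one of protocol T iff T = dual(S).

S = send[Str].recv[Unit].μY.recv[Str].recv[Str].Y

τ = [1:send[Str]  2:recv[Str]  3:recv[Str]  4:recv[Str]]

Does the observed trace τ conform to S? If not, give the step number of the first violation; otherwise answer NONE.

2

@1 send[Str]  ok  residual = recv[Unit].μY.…
@2 got recv[Str], protocol expects recv[Unit]  ✗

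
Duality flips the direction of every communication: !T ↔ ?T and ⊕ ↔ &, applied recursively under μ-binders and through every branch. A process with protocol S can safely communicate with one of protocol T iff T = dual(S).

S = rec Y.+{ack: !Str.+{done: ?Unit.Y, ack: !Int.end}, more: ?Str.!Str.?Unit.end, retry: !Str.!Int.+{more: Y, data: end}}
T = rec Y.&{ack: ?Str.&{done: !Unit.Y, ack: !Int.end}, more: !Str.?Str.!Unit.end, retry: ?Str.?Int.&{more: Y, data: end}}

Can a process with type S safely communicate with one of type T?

NO

rec Y vs rec Y  ok (μ self-dual)
  +{ack,more,retry} vs &{ack,more,retry}  ok labels match
    case ack:
      !Str vs ?Str  ok
        +{done,ack} vs &{done,ack}  ok labels match
          case done:
            ?Unit vs !Unit  ok
              Y vs Y  ok
          case ack:
            !Int vs !Int  ✗ same direction on both sides — not dual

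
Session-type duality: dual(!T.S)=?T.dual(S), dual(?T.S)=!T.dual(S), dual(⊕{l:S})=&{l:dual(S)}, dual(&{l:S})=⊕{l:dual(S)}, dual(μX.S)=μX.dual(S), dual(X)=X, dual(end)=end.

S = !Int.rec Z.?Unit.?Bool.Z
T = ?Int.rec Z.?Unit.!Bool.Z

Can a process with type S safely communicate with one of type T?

!Int vs ?Int  ok
  rec Z vs rec Z  ok (μ self-dual)
    ?Unit vs ?Unit  ✗ same direction on both sides — not dual

NO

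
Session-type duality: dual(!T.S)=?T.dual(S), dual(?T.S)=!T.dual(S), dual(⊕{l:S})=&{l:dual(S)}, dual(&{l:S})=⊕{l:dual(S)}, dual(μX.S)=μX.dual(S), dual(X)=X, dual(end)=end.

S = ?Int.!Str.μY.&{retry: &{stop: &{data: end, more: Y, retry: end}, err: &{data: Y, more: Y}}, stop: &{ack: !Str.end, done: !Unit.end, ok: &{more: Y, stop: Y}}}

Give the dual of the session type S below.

?Int ↦ !Int
  !Str ↦ ?Str
    μY ↦ μY  (μ self-dual)
      &{retry,stop} ↦ ⊕{retry,stop}  (&→⊕)
        case retry:
          &{stop,err} ↦ ⊕{stop,err}  (&→⊕)
            case stop:
              &{data,more,retry} ↦ ⊕{data,more,retry}  (&→⊕)
                case data:
                  end self-dual
                case more:
                  Y self-dual
                case retry:
                  end self-dual
            case err:
              &{data,more} ↦ ⊕{data,more}  (&→⊕)
                case data:
                  Y self-dual
                case more:
                  Y self-dual
        case stop:
          &{ack,done,ok} ↦ ⊕{ack,done,ok}  (&→⊕)
            case ack:
              !Str ↦ ?Str
                end self-dual
            case done:
              !Unit ↦ ?Unit
                end self-dual
            case ok:
              &{more,stop} ↦ ⊕{more,stop}  (&→⊕)
                case more:
                  Y self-dual
                case stop:
                  Y self-dual

!Int.?Str.μY.⊕{retry: ⊕{stop: ⊕{data: end, more: Y, retry: end}, err: ⊕{data: Y, more: Y}}, stop: ⊕{ack: ?Str.end, done: ?Unit.end, ok: ⊕{more: Y, stop: Y}}}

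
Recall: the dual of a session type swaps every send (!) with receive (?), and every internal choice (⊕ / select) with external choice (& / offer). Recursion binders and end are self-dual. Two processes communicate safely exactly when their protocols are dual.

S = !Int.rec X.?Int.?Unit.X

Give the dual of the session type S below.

!Int → ?Int
  rec X → rec X  (binder kept)
    ?Int → !Int
      ?Unit → !Unit
        X ↦ X

?Int.rec X.!Int.!Unit.X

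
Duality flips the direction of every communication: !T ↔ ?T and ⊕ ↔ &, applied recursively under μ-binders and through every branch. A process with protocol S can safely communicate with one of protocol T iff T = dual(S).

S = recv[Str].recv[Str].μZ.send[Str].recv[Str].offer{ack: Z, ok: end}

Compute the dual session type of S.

recv[Str] → send[Str]
  recv[Str] → send[Str]
    μZ → μZ  (μ self-dual)
      send[Str] → recv[Str]
        recv[Str] → send[Str]
          offer{ack,ok} → select{ack,ok}  (&→⊕)
            case ack:
              Z ↦ Z
            case ok:
              end ↦ end

send[Str].send[Str].μZ.recv[Str].send[Str].select{ack: Z, ok: end}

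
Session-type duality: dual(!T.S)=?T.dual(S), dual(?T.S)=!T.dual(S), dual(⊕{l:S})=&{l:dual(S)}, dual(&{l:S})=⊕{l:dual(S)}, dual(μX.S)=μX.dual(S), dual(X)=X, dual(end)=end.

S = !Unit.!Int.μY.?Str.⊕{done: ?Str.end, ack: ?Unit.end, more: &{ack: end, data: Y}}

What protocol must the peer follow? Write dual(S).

!Unit → ?Unit
  !Int → ?Int
    μY → μY  (rec unchanged)
      ?Str → !Str
        ⊕{done,ack,more} → &{done,ack,more}  (internal→external)
          • done:
            ?Str → !Str
              dual(end) = end
          • ack:
            ?Unit → !Unit
              dual(end) = end
          • more:
            &{ack,data} → ⊕{ack,data}  (&→⊕)
              • ack:
                dual(end) = end
              • data:
                dual(Y) = Y

?Unit.?Int.μY.!Str.&{done: !Str.end, ack: !Unit.end, more: ⊕{ack: end, data: Y}}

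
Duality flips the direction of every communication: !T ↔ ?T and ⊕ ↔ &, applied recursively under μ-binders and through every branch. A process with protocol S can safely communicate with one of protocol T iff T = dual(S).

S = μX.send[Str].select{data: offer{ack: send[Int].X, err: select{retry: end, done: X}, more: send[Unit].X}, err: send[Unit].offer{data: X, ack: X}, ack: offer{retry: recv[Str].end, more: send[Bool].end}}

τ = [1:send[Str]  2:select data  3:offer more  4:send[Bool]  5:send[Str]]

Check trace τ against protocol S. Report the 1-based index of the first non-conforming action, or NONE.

@1 send[Str]  match  cont: select{data: offer{ack: send[Int].μX.…, err: select{retry: end, done: μX.…}, more: send[Unit].μX.…}, err: send[Unit].offer{data: μX.…, ack: μX.…}, ack: offer{retry: recv[Str].end, more: send[Bool].end}}
@2 select data  match  cont: offer{ack: send[Int].μX.…, err: select{retry: end, done: μX.…}, more: send[Unit].μX.…}
@3 offer more  match  cont: send[Unit].μX.…
@4 got send[Bool], protocol expects send[Unit]  ✗

4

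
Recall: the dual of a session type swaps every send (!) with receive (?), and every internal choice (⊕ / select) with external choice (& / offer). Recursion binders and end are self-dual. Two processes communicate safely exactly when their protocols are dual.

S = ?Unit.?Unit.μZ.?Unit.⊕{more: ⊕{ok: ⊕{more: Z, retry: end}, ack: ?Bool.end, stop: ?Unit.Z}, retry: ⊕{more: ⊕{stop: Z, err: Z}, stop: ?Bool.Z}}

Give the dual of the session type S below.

!Unit.!Unit.μZ.!Unit.&{more: &{ok: &{more: Z, retry: end}, ack: !Bool.end, stop: !Unit.Z}, retry: &{more: &{stop: Z, err: Z}, stop: !Bool.Z}}

?Unit = !Unit
  ?Unit = !Unit
    μZ = μZ  (binder kept)
      ?Unit = !Unit
        ⊕{more,retry} = &{more,retry}  (⊕→&)
          • more:
            ⊕{ok,ack,stop} = &{ok,ack,stop}  (⊕→&)
              • ok:
                ⊕{more,retry} = &{more,retry}  (⊕→&)
                  • more:
                    Z ↦ Z
                  • retry:
                    end ↦ end
              • ack:
                ?Bool = !Bool
                  end ↦ end
              • stop:
                ?Unit = !Unit
                  Z ↦ Z
          • retry:
            ⊕{more,stop} = &{more,stop}  (⊕→&)
              • more:
                ⊕{stop,err} = &{stop,err}  (⊕→&)
                  • stop:
                    Z ↦ Z
                  • err:
                    Z ↦ Z
              • stop:
                ?Bool = !Bool
                  Z ↦ Z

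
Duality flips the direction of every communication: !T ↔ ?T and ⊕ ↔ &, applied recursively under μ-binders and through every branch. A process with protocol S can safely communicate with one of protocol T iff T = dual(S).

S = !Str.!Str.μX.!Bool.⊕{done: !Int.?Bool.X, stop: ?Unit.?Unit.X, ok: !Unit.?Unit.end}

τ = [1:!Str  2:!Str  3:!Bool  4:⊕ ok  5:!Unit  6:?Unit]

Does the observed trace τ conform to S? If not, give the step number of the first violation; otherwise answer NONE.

NONE

step 1: !Str  ✓  now at !Str.μX.…
step 2: !Str  ✓  now at μX.…
step 3: !Bool  ✓  now at ⊕{done: !Int.?Bool.μX.…, stop: ?Unit.?Unit.μX.…, ok: !Unit.?Unit.end}
step 4: ⊕ ok  ✓  now at !Unit.?Unit.end
step 5: !Unit  ✓  now at ?Unit.end
step 6: ?Unit  ✓  now at end
all 6 steps conform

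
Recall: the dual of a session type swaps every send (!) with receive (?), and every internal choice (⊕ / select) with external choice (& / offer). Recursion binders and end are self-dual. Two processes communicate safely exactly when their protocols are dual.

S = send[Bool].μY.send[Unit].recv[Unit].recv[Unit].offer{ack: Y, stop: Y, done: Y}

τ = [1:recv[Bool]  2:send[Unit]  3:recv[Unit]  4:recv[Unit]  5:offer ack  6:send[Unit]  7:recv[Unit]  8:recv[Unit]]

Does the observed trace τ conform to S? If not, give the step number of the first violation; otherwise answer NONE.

1

@1 got recv[Bool], protocol expects send[Bool]  ✗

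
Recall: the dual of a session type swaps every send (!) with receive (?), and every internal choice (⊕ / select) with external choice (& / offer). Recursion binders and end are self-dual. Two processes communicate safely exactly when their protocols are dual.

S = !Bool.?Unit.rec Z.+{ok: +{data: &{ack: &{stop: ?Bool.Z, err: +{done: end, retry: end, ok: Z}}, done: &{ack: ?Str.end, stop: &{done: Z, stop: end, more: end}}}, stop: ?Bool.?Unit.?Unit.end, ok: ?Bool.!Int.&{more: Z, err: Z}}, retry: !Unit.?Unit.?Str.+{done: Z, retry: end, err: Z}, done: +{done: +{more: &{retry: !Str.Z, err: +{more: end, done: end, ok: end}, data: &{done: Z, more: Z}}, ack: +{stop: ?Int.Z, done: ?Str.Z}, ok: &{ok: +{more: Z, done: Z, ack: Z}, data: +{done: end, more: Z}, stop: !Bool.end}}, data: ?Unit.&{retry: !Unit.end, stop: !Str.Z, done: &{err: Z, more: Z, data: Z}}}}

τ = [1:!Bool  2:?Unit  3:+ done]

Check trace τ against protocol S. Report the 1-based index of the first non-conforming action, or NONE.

NONE

[1] !Bool  match  state: ?Unit.rec Z.…
[2] ?Unit  match  state: rec Z.…
[3] + done  match  state: +{done: +{more: &{retry: !Str.rec Z.…, err: +{more: end, done: end, ok: end}, data: &{done: rec Z.…, more: rec Z.…}}, ack: +{stop: ?Int.rec Z.…, done: ?Str.rec Z.…}, ok: &{ok: +{more: rec Z.…, done: rec Z.…, ack: rec Z.…}, data: +{done: end, more: rec Z.…}, stop: !Bool.end}}, data: ?Unit.&{retry: !Unit.end, stop: !Str.rec Z.…, done: &{err: rec Z.…, more: rec Z.…, data: rec Z.…}}}
trace exhausted — no violation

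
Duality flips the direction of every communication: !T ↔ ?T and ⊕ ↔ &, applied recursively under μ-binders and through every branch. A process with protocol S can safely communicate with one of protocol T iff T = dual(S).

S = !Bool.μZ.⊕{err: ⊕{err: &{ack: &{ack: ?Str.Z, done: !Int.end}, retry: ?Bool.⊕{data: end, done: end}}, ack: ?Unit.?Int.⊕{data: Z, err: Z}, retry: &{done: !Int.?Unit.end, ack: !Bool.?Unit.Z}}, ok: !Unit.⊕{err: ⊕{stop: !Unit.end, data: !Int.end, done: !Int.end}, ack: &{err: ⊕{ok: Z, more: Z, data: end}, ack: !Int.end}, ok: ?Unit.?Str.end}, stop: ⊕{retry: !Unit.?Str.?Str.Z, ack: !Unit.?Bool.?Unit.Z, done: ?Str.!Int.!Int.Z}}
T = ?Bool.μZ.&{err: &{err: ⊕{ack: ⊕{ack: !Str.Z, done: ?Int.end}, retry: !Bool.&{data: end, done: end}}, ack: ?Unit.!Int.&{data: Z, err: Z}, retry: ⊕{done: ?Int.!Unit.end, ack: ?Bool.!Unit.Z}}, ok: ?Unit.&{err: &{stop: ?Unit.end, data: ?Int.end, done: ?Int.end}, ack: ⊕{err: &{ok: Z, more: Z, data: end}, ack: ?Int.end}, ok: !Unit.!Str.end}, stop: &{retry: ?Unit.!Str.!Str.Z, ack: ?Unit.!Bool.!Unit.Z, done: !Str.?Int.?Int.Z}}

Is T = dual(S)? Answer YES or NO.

!Bool ‖ ?Bool  ok
  μZ ‖ μZ  ok (rec unchanged)
    ⊕{err,ok,stop} ‖ &{err,ok,stop}  ok same labels
      • err:
        ⊕{err,ack,retry} ‖ &{err,ack,retry}  ok same labels
          • err:
            &{ack,retry} ‖ ⊕{ack,retry}  ok same labels
              • ack:
                &{ack,done} ‖ ⊕{ack,done}  ok same labels
                  • ack:
                    ?Str ‖ !Str  ok
                      Z ‖ Z  ok
                  • done:
                    !Int ‖ ?Int  ok
                      end ‖ end  ok
              • retry:
                ?Bool ‖ !Bool  ok
                  ⊕{data,done} ‖ &{data,done}  ok same labels
                    • data:
                      end ‖ end  ok
                    • done:
                      end ‖ end  ok
          • ack:
            ?Unit ‖ ?Unit  ✗ same direction on both sides — not dual

NO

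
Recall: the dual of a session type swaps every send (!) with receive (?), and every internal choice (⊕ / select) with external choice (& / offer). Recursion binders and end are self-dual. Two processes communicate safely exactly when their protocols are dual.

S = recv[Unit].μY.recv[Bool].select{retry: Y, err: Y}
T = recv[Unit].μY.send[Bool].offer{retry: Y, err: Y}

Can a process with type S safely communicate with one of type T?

recv[Unit] vs recv[Unit]  ✗ same direction on both sides — not dual

NO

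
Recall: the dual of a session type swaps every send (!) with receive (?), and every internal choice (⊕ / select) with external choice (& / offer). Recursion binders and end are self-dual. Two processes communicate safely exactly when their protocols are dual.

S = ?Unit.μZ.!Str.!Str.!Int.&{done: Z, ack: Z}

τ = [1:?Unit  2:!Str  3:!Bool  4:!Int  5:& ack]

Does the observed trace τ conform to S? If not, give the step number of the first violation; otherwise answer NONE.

3

[1] ?Unit  ok  residual = μZ.…
[2] !Str  ok  residual = !Str.!Int.&{done: μZ.…, ack: μZ.…}
[3] got !Bool, protocol expects !Str  ✗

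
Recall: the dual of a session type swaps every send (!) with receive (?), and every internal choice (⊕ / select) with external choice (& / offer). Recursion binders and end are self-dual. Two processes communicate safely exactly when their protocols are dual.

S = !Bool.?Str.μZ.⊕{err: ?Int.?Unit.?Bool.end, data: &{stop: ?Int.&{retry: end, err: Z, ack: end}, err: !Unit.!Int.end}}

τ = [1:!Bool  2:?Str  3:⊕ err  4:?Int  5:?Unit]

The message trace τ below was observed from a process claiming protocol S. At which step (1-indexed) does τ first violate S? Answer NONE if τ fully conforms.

NONE

step 1: !Bool  ✓  residual = ?Str.μZ.…
step 2: ?Str  ✓  residual = μZ.…
step 3: ⊕ err  ✓  residual = ?Int.?Unit.?Bool.end
step 4: ?Int  ✓  residual = ?Unit.?Bool.end
step 5: ?Unit  ✓  residual = ?Bool.end
τ conforms to S (length 5)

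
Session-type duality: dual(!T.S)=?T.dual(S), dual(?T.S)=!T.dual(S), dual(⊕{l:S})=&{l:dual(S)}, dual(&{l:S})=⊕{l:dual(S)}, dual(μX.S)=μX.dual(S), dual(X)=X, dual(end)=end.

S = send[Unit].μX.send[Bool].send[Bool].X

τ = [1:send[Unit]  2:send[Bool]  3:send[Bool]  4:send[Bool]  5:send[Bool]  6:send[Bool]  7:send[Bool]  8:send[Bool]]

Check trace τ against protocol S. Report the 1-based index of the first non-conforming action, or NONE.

NONE

[1] send[Unit]  ok  residual = μX.…
[2] send[Bool]  ok  residual = send[Bool].μX.…
[3] send[Bool]  ok  residual = μX.…
[4] send[Bool]  ok  residual = send[Bool].μX.…
[5] send[Bool]  ok  residual = μX.…
[6] send[Bool]  ok  residual = send[Bool].μX.…
[7] send[Bool]  ok  residual = μX.…
[8] send[Bool]  ok  residual = send[Bool].μX.…
all 8 steps conform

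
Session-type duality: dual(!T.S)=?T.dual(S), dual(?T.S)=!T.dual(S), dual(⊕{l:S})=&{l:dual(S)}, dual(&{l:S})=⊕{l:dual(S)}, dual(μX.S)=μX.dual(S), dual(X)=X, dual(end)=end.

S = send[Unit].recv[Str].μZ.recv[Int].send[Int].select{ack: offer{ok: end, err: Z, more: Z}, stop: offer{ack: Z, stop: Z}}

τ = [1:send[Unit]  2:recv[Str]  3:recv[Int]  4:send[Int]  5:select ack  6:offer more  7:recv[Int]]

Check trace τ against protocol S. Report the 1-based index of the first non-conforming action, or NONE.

NONE

@1 send[Unit]  match  cont: recv[Str].μZ.…
@2 recv[Str]  match  cont: μZ.…
@3 recv[Int]  match  cont: send[Int].select{ack: offer{ok: end, err: μZ.…, more: μZ.…}, stop: offer{ack: μZ.…, stop: μZ.…}}
@4 send[Int]  match  cont: select{ack: offer{ok: end, err: μZ.…, more: μZ.…}, stop: offer{ack: μZ.…, stop: μZ.…}}
@5 select ack  match  cont: offer{ok: end, err: μZ.…, more: μZ.…}
@6 offer more  match  cont: μZ.…
@7 recv[Int]  match  cont: send[Int].select{ack: offer{ok: end, err: μZ.…, more: μZ.…}, stop: offer{ack: μZ.…, stop: μZ.…}}
τ conforms to S (length 7)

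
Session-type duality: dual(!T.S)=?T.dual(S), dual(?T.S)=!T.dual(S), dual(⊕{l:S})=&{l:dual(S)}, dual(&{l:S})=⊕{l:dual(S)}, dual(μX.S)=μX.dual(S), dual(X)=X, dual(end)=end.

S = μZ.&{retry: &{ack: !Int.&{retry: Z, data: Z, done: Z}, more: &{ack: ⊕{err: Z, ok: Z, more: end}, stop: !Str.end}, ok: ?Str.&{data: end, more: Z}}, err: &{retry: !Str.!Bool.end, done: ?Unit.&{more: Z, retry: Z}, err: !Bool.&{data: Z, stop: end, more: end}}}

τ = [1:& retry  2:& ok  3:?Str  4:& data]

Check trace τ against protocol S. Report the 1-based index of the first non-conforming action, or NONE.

[1] & retry  ✓  now at &{ack: !Int.&{retry: μZ.…, data: μZ.…, done: μZ.…}, more: &{ack: ⊕{err: μZ.…, ok: μZ.…, more: end}, stop: !Str.end}, ok: ?Str.&{data: end, more: μZ.…}}
[2] & ok  ✓  now at ?Str.&{data: end, more: μZ.…}
[3] ?Str  ✓  now at &{data: end, more: μZ.…}
[4] & data  ✓  now at end
all 4 steps conform

NONE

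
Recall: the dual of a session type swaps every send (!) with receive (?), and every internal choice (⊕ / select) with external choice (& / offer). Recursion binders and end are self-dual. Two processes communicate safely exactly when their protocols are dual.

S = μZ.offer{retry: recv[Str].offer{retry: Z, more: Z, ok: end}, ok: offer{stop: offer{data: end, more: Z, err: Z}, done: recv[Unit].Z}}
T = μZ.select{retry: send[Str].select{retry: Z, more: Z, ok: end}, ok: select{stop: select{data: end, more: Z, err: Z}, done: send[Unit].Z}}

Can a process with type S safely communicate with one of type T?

YES

μZ vs μZ  ok (binder kept)
  offer{retry,ok} vs select{retry,ok}  ok labels match
    case retry:
      recv[Str] vs send[Str]  ok
        offer{retry,more,ok} vs select{retry,more,ok}  ok labels match
          case retry:
            Z vs Z  ok
          case more:
            Z vs Z  ok
          case ok:
            end vs end  ok
    case ok:
      offer{stop,done} vs select{stop,done}  ok labels match
        case stop:
          offer{data,more,err} vs select{data,more,err}  ok labels match
            case data:
              end vs end  ok
            case more:
              Z vs Z  ok
            case err:
              Z vs Z  ok
        case done:
          recv[Unit] vs send[Unit]  ok
            Z vs Z  ok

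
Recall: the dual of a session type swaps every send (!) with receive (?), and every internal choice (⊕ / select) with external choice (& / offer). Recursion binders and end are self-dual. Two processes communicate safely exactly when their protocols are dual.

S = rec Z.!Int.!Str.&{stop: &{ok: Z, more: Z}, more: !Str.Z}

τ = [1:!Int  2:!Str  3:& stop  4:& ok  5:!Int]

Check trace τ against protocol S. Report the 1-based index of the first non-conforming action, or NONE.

@1 !Int  ✓  residual = !Str.&{stop: &{ok: rec Z.…, more: rec Z.…}, more: !Str.rec Z.…}
@2 !Str  ✓  residual = &{stop: &{ok: rec Z.…, more: rec Z.…}, more: !Str.rec Z.…}
@3 & stop  ✓  residual = &{ok: rec Z.…, more: rec Z.…}
@4 & ok  ✓  residual = rec Z.…
@5 !Int  ✓  residual = !Str.&{stop: &{ok: rec Z.…, more: rec Z.…}, more: !Str.rec Z.…}
τ conforms to S (length 5)

NONE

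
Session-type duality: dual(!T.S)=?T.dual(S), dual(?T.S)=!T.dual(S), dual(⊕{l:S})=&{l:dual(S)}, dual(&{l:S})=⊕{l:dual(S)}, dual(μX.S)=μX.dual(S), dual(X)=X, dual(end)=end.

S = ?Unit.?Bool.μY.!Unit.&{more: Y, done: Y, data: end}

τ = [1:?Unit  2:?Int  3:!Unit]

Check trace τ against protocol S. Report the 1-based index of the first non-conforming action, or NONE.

@1 ?Unit  match  residual = ?Bool.μY.…
@2 got ?Int, protocol expects ?Bool  ✗

2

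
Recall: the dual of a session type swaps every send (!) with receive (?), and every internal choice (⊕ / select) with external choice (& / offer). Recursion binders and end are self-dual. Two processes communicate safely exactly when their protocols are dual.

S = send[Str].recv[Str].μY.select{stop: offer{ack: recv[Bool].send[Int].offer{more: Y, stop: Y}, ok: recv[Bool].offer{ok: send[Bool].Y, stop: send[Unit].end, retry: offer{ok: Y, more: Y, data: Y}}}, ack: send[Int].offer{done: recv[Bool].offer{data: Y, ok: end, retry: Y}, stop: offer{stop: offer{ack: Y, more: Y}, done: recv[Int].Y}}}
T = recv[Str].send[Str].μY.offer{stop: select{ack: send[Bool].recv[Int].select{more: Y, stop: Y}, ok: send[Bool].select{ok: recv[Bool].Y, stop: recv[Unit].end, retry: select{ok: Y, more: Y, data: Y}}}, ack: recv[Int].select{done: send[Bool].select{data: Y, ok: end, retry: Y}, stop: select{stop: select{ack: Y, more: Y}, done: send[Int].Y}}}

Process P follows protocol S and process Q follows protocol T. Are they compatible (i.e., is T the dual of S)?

send[Str] ‖ recv[Str]  ok
  recv[Str] ‖ send[Str]  ok
    μY ‖ μY  ok (μ self-dual)
      select{stop,ack} ‖ offer{stop,ack}  ok labels match
        • stop:
          offer{ack,ok} ‖ select{ack,ok}  ok labels match
            • ack:
              recv[Bool] ‖ send[Bool]  ok
                send[Int] ‖ recv[Int]  ok
                  offer{more,stop} ‖ select{more,stop}  ok labels match
                    • more:
                      Y ‖ Y  ok
                    • stop:
                      Y ‖ Y  ok
            • ok:
              recv[Bool] ‖ send[Bool]  ok
                offer{ok,stop,retry} ‖ select{ok,stop,retry}  ok labels match
                  • ok:
                    send[Bool] ‖ recv[Bool]  ok
                      Y ‖ Y  ok
                  • stop:
                    send[Unit] ‖ recv[Unit]  ok
                      end ‖ end  ok
                  • retry:
                    offer{ok,more,data} ‖ select{ok,more,data}  ok labels match
                      • ok:
                        Y ‖ Y  ok
                      • more:
                        Y ‖ Y  ok
                      • data:
                        Y ‖ Y  ok
        • ack:
          send[Int] ‖ recv[Int]  ok
            offer{done,stop} ‖ select{done,stop}  ok labels match
              • done:
                recv[Bool] ‖ send[Bool]  ok
                  offer{data,ok,retry} ‖ select{data,ok,retry}  ok labels match
                    • data:
                      Y ‖ Y  ok
                    • ok:
                      end ‖ end  ok
                    • retry:
                      Y ‖ Y  ok
              • stop:
                offer{stop,done} ‖ select{stop,done}  ok labels match
                  • stop:
                    offer{ack,more} ‖ select{ack,more}  ok labels match
                      • ack:
                        Y ‖ Y  ok
                      • more:
                        Y ‖ Y  ok
                  • done:
                    recv[Int] ‖ send[Int]  ok
                      Y ‖ Y  ok

YES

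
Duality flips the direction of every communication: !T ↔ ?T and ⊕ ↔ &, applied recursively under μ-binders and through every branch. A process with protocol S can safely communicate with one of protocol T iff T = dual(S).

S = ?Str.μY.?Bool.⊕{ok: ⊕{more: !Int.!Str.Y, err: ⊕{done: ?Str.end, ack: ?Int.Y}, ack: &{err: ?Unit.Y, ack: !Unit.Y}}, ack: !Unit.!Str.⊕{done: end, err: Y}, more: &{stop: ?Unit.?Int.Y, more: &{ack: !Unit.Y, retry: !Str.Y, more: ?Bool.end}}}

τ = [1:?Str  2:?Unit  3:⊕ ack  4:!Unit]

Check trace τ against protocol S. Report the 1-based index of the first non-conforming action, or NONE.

step 1: ?Str  match  residual = μY.…
step 2: got ?Unit, protocol expects ?Bool  ✗

2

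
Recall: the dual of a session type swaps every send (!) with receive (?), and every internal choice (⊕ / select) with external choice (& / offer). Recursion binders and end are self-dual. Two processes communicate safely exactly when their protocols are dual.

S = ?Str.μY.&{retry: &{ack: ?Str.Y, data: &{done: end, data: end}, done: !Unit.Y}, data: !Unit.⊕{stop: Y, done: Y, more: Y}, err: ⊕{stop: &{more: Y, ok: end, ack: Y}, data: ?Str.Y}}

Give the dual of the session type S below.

!Str.μY.⊕{retry: ⊕{ack: !Str.Y, data: ⊕{done: end, data: end}, done: ?Unit.Y}, data: ?Unit.&{stop: Y, done: Y, more: Y}, err: &{stop: ⊕{more: Y, ok: end, ack: Y}, data: !Str.Y}}

?Str → !Str
  μY → μY  (μ self-dual)
    &{retry,data,err} → ⊕{retry,data,err}  (external→internal)
      case retry:
        &{ack,data,done} → ⊕{ack,data,done}  (external→internal)
          case ack:
            ?Str → !Str
              Y self-dual
          case data:
            &{done,data} → ⊕{done,data}  (external→internal)
              case done:
                end self-dual
              case data:
                end self-dual
          case done:
            !Unit → ?Unit
              Y self-dual
      case data:
        !Unit → ?Unit
          ⊕{stop,done,more} → &{stop,done,more}  (⊕→&)
            case stop:
              Y self-dual
            case done:
              Y self-dual
            case more:
              Y self-dual
      case err:
        ⊕{stop,data} → &{stop,data}  (⊕→&)
          case stop:
            &{more,ok,ack} → ⊕{more,ok,ack}  (external→internal)
              case more:
                Y self-dual
              case ok:
                end self-dual
              case ack:
                Y self-dual
          case data:
            ?Str → !Str
              Y self-dual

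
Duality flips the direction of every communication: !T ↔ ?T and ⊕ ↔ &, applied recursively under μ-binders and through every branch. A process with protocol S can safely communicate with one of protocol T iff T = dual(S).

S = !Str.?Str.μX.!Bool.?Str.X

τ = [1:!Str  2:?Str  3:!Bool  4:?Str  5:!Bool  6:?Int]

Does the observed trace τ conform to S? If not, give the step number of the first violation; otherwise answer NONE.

step 1: !Str  ✓  state: ?Str.μX.…
step 2: ?Str  ✓  state: μX.…
step 3: !Bool  ✓  state: ?Str.μX.…
step 4: ?Str  ✓  state: μX.…
step 5: !Bool  ✓  state: ?Str.μX.…
step 6: got ?Int, protocol expects ?Str  ✗

6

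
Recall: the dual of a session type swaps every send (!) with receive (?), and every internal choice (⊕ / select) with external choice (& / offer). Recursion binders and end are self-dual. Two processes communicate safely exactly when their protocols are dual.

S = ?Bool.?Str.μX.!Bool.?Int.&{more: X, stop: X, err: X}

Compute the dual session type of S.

?Bool → !Bool
  ?Str → !Str
    μX → μX  (rec unchanged)
      !Bool → ?Bool
        ?Int → !Int
          &{more,stop,err} → ⊕{more,stop,err}  (offer→select)
            • more:
              X ↦ X
            • stop:
              X ↦ X
            • err:
              X ↦ X

!Bool.!Str.μX.?Bool.!Int.⊕{more: X, stop: X, err: X}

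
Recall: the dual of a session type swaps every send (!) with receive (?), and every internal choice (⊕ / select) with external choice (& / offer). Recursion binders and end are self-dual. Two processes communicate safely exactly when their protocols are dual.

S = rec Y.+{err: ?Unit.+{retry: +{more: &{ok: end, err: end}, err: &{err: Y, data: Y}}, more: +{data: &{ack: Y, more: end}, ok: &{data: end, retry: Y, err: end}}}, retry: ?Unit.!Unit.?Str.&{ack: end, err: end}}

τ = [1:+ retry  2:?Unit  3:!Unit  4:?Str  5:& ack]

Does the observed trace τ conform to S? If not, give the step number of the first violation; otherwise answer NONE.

[1] + retry  ✓  now at ?Unit.!Unit.?Str.&{ack: end, err: end}
[2] ?Unit  ✓  now at !Unit.?Str.&{ack: end, err: end}
[3] !Unit  ✓  now at ?Str.&{ack: end, err: end}
[4] ?Str  ✓  now at &{ack: end, err: end}
[5] & ack  ✓  now at end
trace exhausted — no violation

NONE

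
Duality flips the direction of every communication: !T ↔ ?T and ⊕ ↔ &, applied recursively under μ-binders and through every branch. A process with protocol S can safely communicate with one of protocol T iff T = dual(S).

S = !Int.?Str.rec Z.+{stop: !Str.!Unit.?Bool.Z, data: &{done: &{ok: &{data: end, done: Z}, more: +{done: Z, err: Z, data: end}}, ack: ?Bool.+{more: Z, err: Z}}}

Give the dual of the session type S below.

?Int.!Str.rec Z.&{stop: ?Str.?Unit.!Bool.Z, data: +{done: +{ok: +{data: end, done: Z}, more: &{done: Z, err: Z, data: end}}, ack: !Bool.&{more: Z, err: Z}}}

!Int = ?Int
  ?Str = !Str
    rec Z = rec Z  (μ self-dual)
      +{stop,data} = &{stop,data}  (internal→external)
        [stop]
          !Str = ?Str
            !Unit = ?Unit
              ?Bool = !Bool
                dual(Z) = Z
        [data]
          &{done,ack} = +{done,ack}  (&→⊕)
            [done]
              &{ok,more} = +{ok,more}  (&→⊕)
                [ok]
                  &{data,done} = +{data,done}  (&→⊕)
                    [data]
                      dual(end) = end
                    [done]
                      dual(Z) = Z
                [more]
                  +{done,err,data} = &{done,err,data}  (internal→external)
                    [done]
                      dual(Z) = Z
                    [err]
                      dual(Z) = Z
                    [data]
                      dual(end) = end
            [ack]
              ?Bool = !Bool
                +{more,err} = &{more,err}  (internal→external)
                  [more]
                    dual(Z) = Z
                  [err]
                    dual(Z) = Z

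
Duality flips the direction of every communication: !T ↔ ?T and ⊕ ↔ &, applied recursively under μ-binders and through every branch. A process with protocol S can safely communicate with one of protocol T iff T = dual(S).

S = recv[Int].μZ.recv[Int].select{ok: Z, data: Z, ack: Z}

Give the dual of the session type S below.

send[Int].μZ.send[Int].offer{ok: Z, data: Z, ack: Z}

recv[Int] ↦ send[Int]
  μZ ↦ μZ  (rec unchanged)
    recv[Int] ↦ send[Int]
      select{ok,data,ack} ↦ offer{ok,data,ack}  (internal→external)
        • ok:
          Z ↦ Z
        • data:
          Z ↦ Z
        • ack:
          Z ↦ Z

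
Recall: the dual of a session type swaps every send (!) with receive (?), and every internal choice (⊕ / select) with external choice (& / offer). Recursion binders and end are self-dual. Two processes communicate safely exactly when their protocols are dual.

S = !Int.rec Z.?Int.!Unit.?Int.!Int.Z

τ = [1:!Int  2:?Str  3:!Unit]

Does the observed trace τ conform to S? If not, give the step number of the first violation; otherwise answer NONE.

@1 !Int  ok  now at rec Z.…
@2 got ?Str, protocol expects ?Int  ✗

2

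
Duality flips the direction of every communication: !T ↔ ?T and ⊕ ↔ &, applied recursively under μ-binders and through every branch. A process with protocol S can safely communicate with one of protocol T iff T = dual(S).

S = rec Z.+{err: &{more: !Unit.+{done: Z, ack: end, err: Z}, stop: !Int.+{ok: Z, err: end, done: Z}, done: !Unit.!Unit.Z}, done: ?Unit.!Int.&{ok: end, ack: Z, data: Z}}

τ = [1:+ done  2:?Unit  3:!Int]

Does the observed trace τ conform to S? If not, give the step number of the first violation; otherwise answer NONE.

step 1: + done  match  residual = ?Unit.!Int.&{ok: end, ack: rec Z.…, data: rec Z.…}
step 2: ?Unit  match  residual = !Int.&{ok: end, ack: rec Z.…, data: rec Z.…}
step 3: !Int  match  residual = &{ok: end, ack: rec Z.…, data: rec Z.…}
τ conforms to S (length 3)

NONE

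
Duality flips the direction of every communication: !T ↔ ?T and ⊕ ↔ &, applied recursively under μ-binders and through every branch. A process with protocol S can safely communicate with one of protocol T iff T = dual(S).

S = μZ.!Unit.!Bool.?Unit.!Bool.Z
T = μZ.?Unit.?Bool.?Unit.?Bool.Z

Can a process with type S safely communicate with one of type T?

NO

μZ vs μZ  ✓ (binder kept)
  !Unit vs ?Unit  ✓
    !Bool vs ?Bool  ✓
      ?Unit vs ?Unit  ✗ same direction on both sides — not dual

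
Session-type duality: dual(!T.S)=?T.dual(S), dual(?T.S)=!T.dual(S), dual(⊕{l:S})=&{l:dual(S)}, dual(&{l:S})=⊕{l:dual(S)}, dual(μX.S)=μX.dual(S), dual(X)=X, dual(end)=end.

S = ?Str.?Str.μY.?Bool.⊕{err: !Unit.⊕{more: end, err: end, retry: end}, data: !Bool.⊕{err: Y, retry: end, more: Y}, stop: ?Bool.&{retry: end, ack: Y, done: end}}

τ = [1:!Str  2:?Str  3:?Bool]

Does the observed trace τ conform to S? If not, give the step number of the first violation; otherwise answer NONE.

[1] got !Str, protocol expects ?Str  ✗

1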